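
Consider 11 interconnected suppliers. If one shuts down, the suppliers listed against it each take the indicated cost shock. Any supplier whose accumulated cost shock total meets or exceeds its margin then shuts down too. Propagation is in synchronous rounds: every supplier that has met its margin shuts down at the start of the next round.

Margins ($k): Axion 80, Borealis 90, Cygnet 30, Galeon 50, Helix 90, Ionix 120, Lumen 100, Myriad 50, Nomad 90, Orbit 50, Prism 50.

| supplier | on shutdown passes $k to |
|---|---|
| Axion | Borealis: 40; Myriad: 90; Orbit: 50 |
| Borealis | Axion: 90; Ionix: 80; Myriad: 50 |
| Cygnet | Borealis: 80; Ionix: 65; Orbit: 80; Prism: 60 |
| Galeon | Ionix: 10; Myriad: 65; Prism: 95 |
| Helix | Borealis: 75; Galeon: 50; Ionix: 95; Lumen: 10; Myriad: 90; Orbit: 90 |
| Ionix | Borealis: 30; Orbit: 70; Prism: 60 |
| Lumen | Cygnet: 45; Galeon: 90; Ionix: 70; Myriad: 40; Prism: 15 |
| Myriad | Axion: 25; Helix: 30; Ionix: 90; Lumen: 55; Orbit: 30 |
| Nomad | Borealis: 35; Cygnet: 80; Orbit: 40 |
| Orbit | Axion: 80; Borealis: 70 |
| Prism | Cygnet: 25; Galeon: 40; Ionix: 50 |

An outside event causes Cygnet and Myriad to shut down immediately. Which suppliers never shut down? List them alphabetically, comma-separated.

Galeon, Helix, Lumen, Nomad

Round 1 — Cygnet, Myriad shut down (initial).
  Axion: +25 → 25 < 80
  Borealis: +80 → 80 < 90
  Helix: +30 → 30 < 90
  Ionix: +65+90 → 155 ≥ 120
  Lumen: +55 → 55 < 100
  Orbit: +80+30 → 110 ≥ 50
  Prism: +60 → 60 ≥ 50
Round 2 — Ionix, Orbit, Prism shut down.
  Axion: +80 → 105 ≥ 80
  Borealis: +30+70 → 180 ≥ 90
  Galeon: +40 → 40 < 50
Round 3 — Axion, Borealis shut down.
No further shutdowns.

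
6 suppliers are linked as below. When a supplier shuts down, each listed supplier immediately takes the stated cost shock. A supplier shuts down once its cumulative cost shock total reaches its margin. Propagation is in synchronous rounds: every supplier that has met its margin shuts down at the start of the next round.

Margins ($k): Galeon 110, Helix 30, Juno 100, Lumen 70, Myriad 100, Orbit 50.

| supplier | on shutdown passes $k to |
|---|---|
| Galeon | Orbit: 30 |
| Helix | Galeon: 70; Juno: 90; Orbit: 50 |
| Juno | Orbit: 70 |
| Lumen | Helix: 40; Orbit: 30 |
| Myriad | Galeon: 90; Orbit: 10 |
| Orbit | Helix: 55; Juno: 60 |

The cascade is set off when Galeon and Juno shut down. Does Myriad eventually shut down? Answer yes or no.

no

Round 1 — Galeon, Juno shut down (initial).
  Orbit: +30+70 → 100 ≥ 50
Round 2 — Orbit shuts down.
  Helix: +55 → 55 ≥ 30
Round 3 — Helix shuts down.
No further shutdowns.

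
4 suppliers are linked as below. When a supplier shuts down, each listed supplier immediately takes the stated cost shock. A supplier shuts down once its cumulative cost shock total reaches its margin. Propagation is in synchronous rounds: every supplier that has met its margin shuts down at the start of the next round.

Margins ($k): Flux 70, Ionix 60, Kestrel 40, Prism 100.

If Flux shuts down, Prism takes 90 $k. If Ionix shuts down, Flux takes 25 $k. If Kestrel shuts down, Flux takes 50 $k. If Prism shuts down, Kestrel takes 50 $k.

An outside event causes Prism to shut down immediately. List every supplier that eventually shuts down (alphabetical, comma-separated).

Round 1 — Prism shuts down (initial).
  Kestrel: +50 → 50 ≥ 40
Round 2 — Kestrel shuts down.
  Flux: +50 → 50 < 70
No further shutdowns.

Kestrel, Prism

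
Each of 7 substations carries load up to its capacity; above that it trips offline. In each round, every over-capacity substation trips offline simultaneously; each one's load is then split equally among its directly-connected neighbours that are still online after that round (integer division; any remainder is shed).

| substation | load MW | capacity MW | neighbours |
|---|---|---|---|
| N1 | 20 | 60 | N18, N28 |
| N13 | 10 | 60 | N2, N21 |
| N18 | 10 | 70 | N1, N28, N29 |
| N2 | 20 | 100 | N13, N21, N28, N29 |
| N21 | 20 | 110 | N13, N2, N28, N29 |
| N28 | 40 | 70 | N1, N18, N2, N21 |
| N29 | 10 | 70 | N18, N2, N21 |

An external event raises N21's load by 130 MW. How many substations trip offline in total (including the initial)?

2

Round 1 — N21 at 150 > 110. N21 trips offline.
  N21 sheds 150 MW to N13, N2, N28, N29: 37 each (2 lost).
    N13: 10+37 = 47 ≤ 60
    N2: 20+37 = 57 ≤ 100
    N28: 40+37 = 77 > 70
    N29: 10+37 = 47 ≤ 70
Round 2 — N28 trips offline.
  N28 sheds 77 MW to N1, N18, N2: 25 each (2 lost).
    N1: 20+25 = 45 ≤ 60
    N18: 10+25 = 35 ≤ 70
    N2: 57+25 = 82 ≤ 100
No further trips.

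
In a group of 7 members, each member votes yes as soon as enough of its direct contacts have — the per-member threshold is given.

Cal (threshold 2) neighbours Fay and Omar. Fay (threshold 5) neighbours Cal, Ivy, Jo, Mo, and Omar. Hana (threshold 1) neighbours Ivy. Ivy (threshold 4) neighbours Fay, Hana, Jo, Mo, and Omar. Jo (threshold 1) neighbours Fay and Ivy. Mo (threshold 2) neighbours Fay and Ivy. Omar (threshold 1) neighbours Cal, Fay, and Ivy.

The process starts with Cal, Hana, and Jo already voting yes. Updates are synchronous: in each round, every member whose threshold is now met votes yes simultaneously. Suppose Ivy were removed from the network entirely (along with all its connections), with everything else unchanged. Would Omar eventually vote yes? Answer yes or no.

With Ivy removed:
Round 1 — Cal, Hana, Jo vote yes (initial).
Round 2 — checking thresholds:
  Fay: 2 of 4 neighbours < 5, below threshold.
  Omar: 1 of 2 neighbours ≥ 1, votes yes.
Round 3 — no new yes votes; cascade stops.

yes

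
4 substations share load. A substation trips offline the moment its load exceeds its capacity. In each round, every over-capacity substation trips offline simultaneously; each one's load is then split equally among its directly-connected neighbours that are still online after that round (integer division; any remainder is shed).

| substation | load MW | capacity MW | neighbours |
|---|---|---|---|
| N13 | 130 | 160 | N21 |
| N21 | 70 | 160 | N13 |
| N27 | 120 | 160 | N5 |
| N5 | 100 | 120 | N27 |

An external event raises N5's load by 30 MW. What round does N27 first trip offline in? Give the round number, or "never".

Round 1 — N5 at 130 > 120. N5 trips offline.
  N5 sheds 130 MW to N27: 130 each.
    N27: 120+130 = 250 > 160
Round 2 — N27 trips offline.
  N27 sheds 250 MW: no online neighbours, lost.
No further trips.

2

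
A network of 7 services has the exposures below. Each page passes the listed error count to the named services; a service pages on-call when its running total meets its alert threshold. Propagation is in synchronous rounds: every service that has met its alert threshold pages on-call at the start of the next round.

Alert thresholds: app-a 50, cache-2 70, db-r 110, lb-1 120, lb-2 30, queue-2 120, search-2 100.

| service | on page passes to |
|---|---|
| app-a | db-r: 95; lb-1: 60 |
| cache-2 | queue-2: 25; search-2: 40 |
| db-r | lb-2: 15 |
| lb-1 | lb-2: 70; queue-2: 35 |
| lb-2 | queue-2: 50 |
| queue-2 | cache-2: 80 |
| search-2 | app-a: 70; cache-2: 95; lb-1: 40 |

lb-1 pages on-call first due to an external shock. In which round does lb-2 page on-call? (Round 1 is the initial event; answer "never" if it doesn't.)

2

Round 1 — lb-1 pages on-call (initial).
  lb-2: +70 → 70 ≥ 30
  queue-2: +35 → 35 < 120
Round 2 — lb-2 pages on-call.
  queue-2: +50 → 85 < 120
No further pages.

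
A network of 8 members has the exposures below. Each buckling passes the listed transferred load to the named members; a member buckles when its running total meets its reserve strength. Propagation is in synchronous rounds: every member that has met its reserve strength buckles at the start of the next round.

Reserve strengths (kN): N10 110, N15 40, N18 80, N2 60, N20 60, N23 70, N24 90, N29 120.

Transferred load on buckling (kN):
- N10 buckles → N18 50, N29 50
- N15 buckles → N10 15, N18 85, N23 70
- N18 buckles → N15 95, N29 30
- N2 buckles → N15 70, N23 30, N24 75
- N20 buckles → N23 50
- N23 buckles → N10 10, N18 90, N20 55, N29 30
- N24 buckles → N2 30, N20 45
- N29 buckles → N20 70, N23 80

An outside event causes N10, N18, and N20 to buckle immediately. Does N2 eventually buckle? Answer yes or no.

no

Round 1 — N10, N18, N20 buckle (initial).
  N15: +95 → 95 ≥ 40
  N23: +50 → 50 < 70
  N29: +50+30 → 80 < 120
Round 2 — N15 buckles.
  N23: +70 → 120 ≥ 70
Round 3 — N23 buckles.
  N29: +30 → 110 < 120
No further bucklings.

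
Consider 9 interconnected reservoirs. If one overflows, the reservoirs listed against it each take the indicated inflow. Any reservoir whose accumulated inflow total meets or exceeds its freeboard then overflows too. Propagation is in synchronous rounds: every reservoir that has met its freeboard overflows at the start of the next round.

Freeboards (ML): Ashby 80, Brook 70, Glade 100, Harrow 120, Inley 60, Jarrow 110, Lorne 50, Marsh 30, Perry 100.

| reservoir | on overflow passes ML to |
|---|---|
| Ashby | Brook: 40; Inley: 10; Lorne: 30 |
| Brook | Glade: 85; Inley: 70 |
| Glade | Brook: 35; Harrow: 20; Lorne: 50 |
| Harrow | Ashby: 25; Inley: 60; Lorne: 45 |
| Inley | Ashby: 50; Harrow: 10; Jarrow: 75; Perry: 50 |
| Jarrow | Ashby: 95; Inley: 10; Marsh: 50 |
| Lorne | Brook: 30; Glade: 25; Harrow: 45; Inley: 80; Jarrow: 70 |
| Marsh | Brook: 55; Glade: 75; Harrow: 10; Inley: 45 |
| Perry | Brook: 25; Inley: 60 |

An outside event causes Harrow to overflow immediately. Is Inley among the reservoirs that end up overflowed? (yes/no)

yes

Round 1 — Harrow overflows (initial).
  Ashby: +25 → 25 < 80
  Inley: +60 → 60 ≥ 60
  Lorne: +45 → 45 < 50
Round 2 — Inley overflows.
  Ashby: +50 → 75 < 80
  Jarrow: +75 → 75 < 110
  Perry: +50 → 50 < 100
No further overflows.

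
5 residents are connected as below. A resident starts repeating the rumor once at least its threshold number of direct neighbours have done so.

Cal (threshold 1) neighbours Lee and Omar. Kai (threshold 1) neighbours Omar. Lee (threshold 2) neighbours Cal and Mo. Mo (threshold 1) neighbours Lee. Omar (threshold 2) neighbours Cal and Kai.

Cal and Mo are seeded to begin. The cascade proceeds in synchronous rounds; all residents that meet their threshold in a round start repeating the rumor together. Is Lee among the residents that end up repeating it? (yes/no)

yes

Round 1 — Cal, Mo start repeating the rumor (initial).
Round 2 — checking thresholds:
  Lee: 2 of 2 neighbours ≥ 2, starts repeating the rumor.
  Omar: 1 of 2 neighbours < 2, not yet.
Round 3 — no new spreads; cascade stops.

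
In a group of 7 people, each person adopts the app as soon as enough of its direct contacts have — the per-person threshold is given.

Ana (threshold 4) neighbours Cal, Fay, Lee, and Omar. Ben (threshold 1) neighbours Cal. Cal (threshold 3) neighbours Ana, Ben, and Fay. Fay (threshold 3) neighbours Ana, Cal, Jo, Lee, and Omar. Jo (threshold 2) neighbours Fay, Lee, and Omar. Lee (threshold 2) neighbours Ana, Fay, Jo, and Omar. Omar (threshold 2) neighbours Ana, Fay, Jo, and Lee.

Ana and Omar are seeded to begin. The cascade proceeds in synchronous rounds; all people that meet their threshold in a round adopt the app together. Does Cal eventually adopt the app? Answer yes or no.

no

Round 1 — Ana, Omar adopt the app (initial).
Round 2 — checking thresholds:
  Cal: 1 of 3 neighbours < 3, holds.
  Fay: 2 of 5 neighbours < 3, holds.
  Jo: 1 of 3 neighbours < 2, holds.
  Lee: 2 of 4 neighbours ≥ 2, adopts the app.
Round 3 — checking thresholds:
  Cal: 1 of 3 neighbours < 3, holds.
  Fay: 3 of 5 neighbours ≥ 3, adopts the app.
  Jo: 2 of 3 neighbours ≥ 2, adopts the app.
Round 4 — no new adoptions; cascade stops.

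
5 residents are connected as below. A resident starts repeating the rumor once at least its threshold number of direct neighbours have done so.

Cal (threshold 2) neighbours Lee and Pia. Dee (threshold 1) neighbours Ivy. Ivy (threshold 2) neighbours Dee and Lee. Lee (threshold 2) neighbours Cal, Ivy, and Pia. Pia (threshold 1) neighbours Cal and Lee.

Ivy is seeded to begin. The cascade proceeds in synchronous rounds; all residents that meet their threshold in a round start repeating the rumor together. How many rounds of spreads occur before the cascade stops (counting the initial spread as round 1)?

2

Round 1 — Ivy starts repeating the rumor (initial).
Round 2 — checking thresholds:
  Dee: 1 of 1 neighbours ≥ 1, starts repeating the rumor.
  Lee: 1 of 3 neighbours < 2, not yet.
Round 3 — no new spreads; cascade stops.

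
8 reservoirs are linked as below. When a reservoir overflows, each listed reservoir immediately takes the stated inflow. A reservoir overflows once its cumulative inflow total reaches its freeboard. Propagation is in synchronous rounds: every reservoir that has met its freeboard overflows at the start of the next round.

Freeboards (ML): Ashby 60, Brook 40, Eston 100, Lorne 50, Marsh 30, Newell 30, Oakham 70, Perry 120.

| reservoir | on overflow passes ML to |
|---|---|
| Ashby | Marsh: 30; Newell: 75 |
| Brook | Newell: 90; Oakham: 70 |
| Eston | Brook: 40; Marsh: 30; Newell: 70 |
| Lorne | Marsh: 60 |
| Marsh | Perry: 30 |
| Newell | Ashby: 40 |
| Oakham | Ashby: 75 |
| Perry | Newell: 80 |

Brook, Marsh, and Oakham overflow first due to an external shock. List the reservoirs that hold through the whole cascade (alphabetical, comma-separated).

Round 1 — Brook, Marsh, Oakham overflow (initial).
  Ashby: +75 → 75 ≥ 60
  Newell: +90 → 90 ≥ 30
  Perry: +30 → 30 < 120
Round 2 — Ashby, Newell overflow.
No further overflows.

Eston, Lorne, Perry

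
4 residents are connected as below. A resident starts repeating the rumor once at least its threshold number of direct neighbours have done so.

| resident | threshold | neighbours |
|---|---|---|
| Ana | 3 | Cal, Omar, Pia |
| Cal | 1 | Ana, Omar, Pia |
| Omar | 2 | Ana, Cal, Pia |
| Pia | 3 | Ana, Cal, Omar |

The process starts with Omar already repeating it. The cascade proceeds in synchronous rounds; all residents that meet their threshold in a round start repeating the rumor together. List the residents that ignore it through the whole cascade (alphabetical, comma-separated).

Round 1 — Omar starts repeating the rumor (initial).
Round 2 — checking thresholds:
  Ana: 1 of 3 neighbours < 3, not yet.
  Cal: 1 of 3 neighbours ≥ 1, starts repeating the rumor.
  Pia: 1 of 3 neighbours < 3, not yet.
Round 3 — no new spreads; cascade stops.

Ana, Pia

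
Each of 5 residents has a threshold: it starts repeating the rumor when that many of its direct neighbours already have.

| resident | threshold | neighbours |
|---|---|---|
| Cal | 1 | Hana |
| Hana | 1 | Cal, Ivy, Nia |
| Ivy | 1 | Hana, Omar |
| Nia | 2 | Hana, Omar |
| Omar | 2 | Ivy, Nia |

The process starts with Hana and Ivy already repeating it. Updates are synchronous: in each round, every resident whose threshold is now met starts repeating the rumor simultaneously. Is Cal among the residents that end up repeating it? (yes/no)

yes

Round 1 — Hana, Ivy start repeating the rumor (initial).
Round 2 — checking thresholds:
  Cal: 1 of 1 neighbours ≥ 1, starts repeating the rumor.
  Nia: 1 of 2 neighbours < 2, below threshold.
  Omar: 1 of 2 neighbours < 2, below threshold.
Round 3 — no new spreads; cascade stops.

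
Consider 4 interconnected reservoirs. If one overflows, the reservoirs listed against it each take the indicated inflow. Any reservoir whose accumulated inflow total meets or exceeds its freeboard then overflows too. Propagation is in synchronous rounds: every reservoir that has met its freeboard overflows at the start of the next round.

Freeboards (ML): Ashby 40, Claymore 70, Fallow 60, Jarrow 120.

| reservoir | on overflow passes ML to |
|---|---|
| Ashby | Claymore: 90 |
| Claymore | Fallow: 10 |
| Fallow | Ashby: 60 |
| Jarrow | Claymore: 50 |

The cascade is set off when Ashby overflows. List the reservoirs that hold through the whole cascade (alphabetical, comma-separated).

Round 1 — Ashby overflows (initial).
  Claymore: +90 → 90 ≥ 70
Round 2 — Claymore overflows.
  Fallow: +10 → 10 < 60
No further overflows.

Fallow, Jarrow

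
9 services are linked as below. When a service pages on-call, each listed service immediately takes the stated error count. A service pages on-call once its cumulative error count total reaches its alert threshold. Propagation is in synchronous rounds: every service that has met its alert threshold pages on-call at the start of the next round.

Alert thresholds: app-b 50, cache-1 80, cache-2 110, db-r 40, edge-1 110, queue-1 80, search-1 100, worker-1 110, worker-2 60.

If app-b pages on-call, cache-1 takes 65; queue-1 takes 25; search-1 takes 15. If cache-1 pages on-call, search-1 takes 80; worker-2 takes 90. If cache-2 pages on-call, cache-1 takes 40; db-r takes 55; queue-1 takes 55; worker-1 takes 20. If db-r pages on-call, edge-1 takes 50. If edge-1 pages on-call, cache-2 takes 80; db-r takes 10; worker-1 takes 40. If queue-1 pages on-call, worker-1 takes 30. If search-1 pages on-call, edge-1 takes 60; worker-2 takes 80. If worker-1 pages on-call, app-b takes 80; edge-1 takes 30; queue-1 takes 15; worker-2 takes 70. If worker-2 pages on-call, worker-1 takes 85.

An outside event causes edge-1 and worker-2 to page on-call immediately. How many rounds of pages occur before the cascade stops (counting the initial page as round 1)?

Round 1 — edge-1, worker-2 page on-call (initial).
  cache-2: +80 → 80 < 110
  db-r: +10 → 10 < 40
  worker-1: +40+85 → 125 ≥ 110
Round 2 — worker-1 pages on-call.
  app-b: +80 → 80 ≥ 50
  queue-1: +15 → 15 < 80
Round 3 — app-b pages on-call.
  cache-1: +65 → 65 < 80
  queue-1: +25 → 40 < 80
  search-1: +15 → 15 < 100
No further pages.

3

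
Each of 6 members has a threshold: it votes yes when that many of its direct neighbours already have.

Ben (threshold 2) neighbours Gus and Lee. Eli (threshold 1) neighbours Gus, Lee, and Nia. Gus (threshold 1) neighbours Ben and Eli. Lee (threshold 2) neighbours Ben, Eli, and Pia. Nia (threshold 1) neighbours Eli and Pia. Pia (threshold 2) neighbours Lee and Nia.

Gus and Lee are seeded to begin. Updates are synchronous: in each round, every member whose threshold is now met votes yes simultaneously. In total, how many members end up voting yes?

Round 1 — Gus, Lee vote yes (initial).
Round 2 — checking thresholds:
  Ben: 2 of 2 neighbours ≥ 2, votes yes.
  Eli: 2 of 3 neighbours ≥ 1, votes yes.
  Pia: 1 of 2 neighbours < 2, below threshold.
Round 3 — checking thresholds:
  Nia: 1 of 2 neighbours ≥ 1, votes yes.
  Pia: 1 of 2 neighbours < 2, below threshold.
Round 4 — checking thresholds:
  Pia: 2 of 2 neighbours ≥ 2, votes yes.
Round 5 — no new yes votes; cascade stops.

6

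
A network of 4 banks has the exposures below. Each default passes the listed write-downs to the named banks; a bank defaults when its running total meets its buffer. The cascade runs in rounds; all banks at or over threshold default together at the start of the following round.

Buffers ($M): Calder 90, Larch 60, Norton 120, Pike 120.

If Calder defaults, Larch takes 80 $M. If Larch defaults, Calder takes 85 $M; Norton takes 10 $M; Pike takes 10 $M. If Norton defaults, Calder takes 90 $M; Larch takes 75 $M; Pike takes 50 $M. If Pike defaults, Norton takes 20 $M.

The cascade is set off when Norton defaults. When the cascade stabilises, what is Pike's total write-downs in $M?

Round 1 — Norton defaults (initial).
  Calder: +90 → 90 ≥ 90
  Larch: +75 → 75 ≥ 60
  Pike: +50 → 50 < 120
Round 2 — Calder, Larch default.
  Pike: +10 → 60 < 120
No further defaults.

60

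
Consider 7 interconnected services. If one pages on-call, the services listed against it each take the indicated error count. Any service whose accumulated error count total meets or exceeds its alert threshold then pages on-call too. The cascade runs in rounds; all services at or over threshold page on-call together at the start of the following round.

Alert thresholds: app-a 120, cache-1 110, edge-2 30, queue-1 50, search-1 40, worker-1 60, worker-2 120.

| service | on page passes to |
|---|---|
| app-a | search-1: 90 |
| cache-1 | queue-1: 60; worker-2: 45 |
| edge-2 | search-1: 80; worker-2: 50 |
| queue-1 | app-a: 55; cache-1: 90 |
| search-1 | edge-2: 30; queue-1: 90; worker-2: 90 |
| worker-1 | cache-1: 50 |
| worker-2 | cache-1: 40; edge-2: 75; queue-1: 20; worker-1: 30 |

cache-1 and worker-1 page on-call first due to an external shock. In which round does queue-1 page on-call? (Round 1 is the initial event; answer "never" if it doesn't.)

2

Round 1 — cache-1, worker-1 page on-call (initial).
  queue-1: +60 → 60 ≥ 50
  worker-2: +45 → 45 < 120
Round 2 — queue-1 pages on-call.
  app-a: +55 → 55 < 120
No further pages.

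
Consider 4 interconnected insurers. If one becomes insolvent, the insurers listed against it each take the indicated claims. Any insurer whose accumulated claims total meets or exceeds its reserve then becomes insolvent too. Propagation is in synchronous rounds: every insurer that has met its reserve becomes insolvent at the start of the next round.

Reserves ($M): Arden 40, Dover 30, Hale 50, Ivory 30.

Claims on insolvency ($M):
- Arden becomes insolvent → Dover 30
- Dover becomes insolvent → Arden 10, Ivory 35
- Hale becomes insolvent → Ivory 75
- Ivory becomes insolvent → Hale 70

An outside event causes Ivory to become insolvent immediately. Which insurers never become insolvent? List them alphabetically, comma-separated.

Round 1 — Ivory becomes insolvent (initial).
  Hale: +70 → 70 ≥ 50
Round 2 — Hale becomes insolvent.
No further insolvencies.

Arden, Dover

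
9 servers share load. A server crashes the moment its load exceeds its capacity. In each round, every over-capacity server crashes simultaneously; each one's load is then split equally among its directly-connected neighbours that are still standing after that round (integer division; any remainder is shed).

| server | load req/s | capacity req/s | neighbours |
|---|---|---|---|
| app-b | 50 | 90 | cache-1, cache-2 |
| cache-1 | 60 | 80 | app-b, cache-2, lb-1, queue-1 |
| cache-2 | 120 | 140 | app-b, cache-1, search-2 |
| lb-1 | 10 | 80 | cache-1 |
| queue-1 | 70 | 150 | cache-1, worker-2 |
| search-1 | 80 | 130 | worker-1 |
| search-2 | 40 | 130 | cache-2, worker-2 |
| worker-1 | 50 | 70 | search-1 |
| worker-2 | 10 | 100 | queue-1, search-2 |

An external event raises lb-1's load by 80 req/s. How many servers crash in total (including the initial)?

7

Round 1 — lb-1 at 90 > 80. lb-1 crashes.
  lb-1 sheds 90 req/s to cache-1: 90 each.
    cache-1: 60+90 = 150 > 80
Round 2 — cache-1 crashes.
  cache-1 sheds 150 req/s to app-b, cache-2, queue-1: 50 each.
    app-b: 50+50 = 100 > 90
    cache-2: 120+50 = 170 > 140
    queue-1: 70+50 = 120 ≤ 150
Round 3 — app-b, cache-2 crash.
  app-b sheds 100 req/s: no online neighbours, lost.
  cache-2 sheds 170 req/s to search-2: 170 each.
    search-2: 40+170 = 210 > 130
Round 4 — search-2 crashes.
  search-2 sheds 210 req/s to worker-2: 210 each.
    worker-2: 10+210 = 220 > 100
Round 5 — worker-2 crashes.
  worker-2 sheds 220 req/s to queue-1: 220 each.
    queue-1: 120+220 = 340 > 150
Round 6 — queue-1 crashes.
  queue-1 sheds 340 req/s: no online neighbours, lost.
No further crashes.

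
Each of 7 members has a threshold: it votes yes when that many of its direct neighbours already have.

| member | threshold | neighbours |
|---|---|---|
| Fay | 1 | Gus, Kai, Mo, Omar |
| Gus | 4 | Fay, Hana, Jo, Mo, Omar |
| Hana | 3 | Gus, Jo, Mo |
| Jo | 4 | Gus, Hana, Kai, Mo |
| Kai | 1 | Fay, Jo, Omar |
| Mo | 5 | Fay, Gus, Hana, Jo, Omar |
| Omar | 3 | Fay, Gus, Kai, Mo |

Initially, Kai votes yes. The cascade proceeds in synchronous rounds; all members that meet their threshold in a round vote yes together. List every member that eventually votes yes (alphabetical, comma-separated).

Round 1 — Kai votes yes (initial).
Round 2 — checking thresholds:
  Fay: 1 of 4 neighbours ≥ 1, votes yes.
  Jo: 1 of 4 neighbours < 4, below threshold.
  Omar: 1 of 4 neighbours < 3, below threshold.
Round 3 — no new yes votes; cascade stops.

Fay, Kai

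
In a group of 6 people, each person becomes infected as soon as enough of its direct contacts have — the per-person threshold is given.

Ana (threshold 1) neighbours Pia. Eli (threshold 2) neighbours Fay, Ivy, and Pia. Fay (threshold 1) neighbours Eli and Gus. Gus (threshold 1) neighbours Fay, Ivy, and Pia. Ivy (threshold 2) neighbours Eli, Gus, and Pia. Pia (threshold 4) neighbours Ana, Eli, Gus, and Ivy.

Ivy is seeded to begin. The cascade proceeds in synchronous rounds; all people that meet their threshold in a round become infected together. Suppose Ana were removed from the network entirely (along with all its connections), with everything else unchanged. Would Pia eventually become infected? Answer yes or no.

no

With Ana removed:
Round 1 — Ivy becomes infected (initial).
Round 2 — checking thresholds:
  Eli: 1 of 3 neighbours < 2, holds.
  Gus: 1 of 3 neighbours ≥ 1, becomes infected.
  Pia: 1 of 3 neighbours < 4, holds.
Round 3 — checking thresholds:
  Eli: 1 of 3 neighbours < 2, holds.
  Fay: 1 of 2 neighbours ≥ 1, becomes infected.
  Pia: 2 of 3 neighbours < 4, holds.
Round 4 — checking thresholds:
  Eli: 2 of 3 neighbours ≥ 2, becomes infected.
  Pia: 2 of 3 neighbours < 4, holds.
Round 5 — no new infections; cascade stops.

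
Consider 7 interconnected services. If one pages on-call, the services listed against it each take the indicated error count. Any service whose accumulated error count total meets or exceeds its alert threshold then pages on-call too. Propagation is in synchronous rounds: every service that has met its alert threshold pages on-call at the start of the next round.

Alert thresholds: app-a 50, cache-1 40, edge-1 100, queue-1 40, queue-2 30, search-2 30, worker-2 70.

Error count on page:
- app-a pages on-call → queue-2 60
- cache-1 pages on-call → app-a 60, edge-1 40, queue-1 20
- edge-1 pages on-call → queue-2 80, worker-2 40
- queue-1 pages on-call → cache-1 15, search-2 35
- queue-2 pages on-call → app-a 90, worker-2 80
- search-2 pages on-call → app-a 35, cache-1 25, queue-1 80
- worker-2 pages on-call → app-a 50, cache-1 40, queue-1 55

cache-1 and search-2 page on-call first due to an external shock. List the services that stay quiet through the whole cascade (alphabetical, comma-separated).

Round 1 — cache-1, search-2 page on-call (initial).
  app-a: +60+35 → 95 ≥ 50
  edge-1: +40 → 40 < 100
  queue-1: +20+80 → 100 ≥ 40
Round 2 — app-a, queue-1 page on-call.
  queue-2: +60 → 60 ≥ 30
Round 3 — queue-2 pages on-call.
  worker-2: +80 → 80 ≥ 70
Round 4 — worker-2 pages on-call.
No further pages.

edge-1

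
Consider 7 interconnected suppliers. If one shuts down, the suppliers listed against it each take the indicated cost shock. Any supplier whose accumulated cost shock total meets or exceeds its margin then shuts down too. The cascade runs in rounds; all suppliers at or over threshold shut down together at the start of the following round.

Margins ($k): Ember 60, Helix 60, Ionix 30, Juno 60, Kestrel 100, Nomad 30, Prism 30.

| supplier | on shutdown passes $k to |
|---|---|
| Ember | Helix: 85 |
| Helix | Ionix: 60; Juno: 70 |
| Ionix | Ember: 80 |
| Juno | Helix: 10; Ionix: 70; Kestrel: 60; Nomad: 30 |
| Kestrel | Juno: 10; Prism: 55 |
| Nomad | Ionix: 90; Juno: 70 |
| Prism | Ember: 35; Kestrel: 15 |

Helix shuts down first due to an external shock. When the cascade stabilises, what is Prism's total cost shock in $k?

Round 1 — Helix shuts down (initial).
  Ionix: +60 → 60 ≥ 30
  Juno: +70 → 70 ≥ 60
Round 2 — Ionix, Juno shut down.
  Ember: +80 → 80 ≥ 60
  Kestrel: +60 → 60 < 100
  Nomad: +30 → 30 ≥ 30
Round 3 — Ember, Nomad shut down.
No further shutdowns.

0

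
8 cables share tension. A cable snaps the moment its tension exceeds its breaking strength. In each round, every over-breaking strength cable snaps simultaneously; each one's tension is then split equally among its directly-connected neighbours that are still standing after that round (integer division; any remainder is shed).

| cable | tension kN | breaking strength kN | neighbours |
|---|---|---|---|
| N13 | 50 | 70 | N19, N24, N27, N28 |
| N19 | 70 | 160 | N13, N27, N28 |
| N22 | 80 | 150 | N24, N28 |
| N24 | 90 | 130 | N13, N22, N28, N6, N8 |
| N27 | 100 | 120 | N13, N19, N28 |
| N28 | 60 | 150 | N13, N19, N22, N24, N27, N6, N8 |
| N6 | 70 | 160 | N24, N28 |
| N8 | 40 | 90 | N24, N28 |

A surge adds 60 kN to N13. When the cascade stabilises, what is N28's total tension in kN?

Round 1 — N13 at 110 > 70. N13 snaps.
  N13 sheds 110 kN to N19, N24, N27, N28: 27 each (2 lost).
    N19: 70+27 = 97 ≤ 160
    N24: 90+27 = 117 ≤ 130
    N27: 100+27 = 127 > 120
    N28: 60+27 = 87 ≤ 150
Round 2 — N27 snaps.
  N27 sheds 127 kN to N19, N28: 63 each (1 lost).
    N19: 97+63 = 160 ≤ 160
    N28: 87+63 = 150 ≤ 150
No further breaks.

150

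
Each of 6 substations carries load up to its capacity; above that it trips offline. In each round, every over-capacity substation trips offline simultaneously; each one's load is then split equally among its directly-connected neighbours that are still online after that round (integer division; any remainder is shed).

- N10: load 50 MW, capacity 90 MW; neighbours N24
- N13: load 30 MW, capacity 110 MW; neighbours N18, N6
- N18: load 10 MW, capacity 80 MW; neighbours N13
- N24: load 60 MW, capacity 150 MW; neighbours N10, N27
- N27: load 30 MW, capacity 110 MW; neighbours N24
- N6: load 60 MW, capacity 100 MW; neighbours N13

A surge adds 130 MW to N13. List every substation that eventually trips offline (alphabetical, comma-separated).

N13, N18, N6

Round 1 — N13 at 160 > 110. N13 trips offline.
  N13 sheds 160 MW to N18, N6: 80 each.
    N18: 10+80 = 90 > 80
    N6: 60+80 = 140 > 100
Round 2 — N18, N6 trip offline.
  N18 sheds 90 MW: no online neighbours, lost.
  N6 sheds 140 MW: no online neighbours, lost.
No further trips.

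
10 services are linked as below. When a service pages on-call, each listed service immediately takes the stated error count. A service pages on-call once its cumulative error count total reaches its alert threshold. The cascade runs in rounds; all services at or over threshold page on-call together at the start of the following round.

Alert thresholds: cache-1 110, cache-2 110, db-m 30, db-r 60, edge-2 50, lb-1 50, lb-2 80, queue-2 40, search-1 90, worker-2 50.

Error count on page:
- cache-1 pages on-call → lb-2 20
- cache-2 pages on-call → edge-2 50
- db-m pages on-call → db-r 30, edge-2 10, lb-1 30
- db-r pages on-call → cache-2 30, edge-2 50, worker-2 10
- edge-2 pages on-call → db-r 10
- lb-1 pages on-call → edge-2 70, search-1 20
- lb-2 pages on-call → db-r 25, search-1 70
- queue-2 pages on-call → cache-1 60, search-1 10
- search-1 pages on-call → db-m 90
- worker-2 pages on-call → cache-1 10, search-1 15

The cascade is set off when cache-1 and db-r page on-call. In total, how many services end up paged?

3

Round 1 — cache-1, db-r page on-call (initial).
  cache-2: +30 → 30 < 110
  edge-2: +50 → 50 ≥ 50
  lb-2: +20 → 20 < 80
  worker-2: +10 → 10 < 50
Round 2 — edge-2 pages on-call.
No further pages.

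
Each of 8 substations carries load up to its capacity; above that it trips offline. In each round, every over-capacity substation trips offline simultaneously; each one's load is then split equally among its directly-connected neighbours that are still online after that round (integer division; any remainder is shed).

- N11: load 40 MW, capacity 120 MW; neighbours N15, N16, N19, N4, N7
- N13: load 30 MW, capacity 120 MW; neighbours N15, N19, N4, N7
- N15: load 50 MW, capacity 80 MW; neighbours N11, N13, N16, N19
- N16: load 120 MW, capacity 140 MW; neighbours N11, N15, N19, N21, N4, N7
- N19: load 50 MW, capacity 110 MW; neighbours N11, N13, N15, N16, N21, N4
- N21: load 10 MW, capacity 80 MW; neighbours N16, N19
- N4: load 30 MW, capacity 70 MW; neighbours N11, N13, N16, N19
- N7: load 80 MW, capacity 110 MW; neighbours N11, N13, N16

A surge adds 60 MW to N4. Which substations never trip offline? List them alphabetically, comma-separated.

N11, N13, N15, N19, N21, N7

Round 1 — N4 at 90 > 70. N4 trips offline.
  N4 sheds 90 MW to N11, N13, N16, N19: 22 each (2 lost).
    N11: 40+22 = 62 ≤ 120
    N13: 30+22 = 52 ≤ 120
    N16: 120+22 = 142 > 140
    N19: 50+22 = 72 ≤ 110
Round 2 — N16 trips offline.
  N16 sheds 142 MW to N11, N15, N19, N21, N7: 28 each (2 lost).
    N11: 62+28 = 90 ≤ 120
    N15: 50+28 = 78 ≤ 80
    N19: 72+28 = 100 ≤ 110
    N21: 10+28 = 38 ≤ 80
    N7: 80+28 = 108 ≤ 110
No further trips.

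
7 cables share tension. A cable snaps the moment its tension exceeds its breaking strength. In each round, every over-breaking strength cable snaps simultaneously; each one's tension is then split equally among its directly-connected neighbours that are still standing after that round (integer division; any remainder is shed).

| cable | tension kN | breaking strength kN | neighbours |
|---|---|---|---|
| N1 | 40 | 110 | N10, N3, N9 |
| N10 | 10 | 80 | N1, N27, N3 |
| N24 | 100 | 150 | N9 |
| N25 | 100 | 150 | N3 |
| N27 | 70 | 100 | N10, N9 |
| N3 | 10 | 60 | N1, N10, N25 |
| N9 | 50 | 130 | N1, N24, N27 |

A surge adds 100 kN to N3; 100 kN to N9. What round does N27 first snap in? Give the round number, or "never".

Round 1 — N3 at 110 > 60; N9 at 150 > 130. N3, N9 snap.
  N3 sheds 110 kN to N1, N10, N25: 36 each (2 lost).
    N1: 40+36 = 76 ≤ 110
    N10: 10+36 = 46 ≤ 80
    N25: 100+36 = 136 ≤ 150
  N9 sheds 150 kN to N1, N24, N27: 50 each.
    N1: 76+50 = 126 > 110
    N24: 100+50 = 150 ≤ 150
    N27: 70+50 = 120 > 100
Round 2 — N1, N27 snap.
  N1 sheds 126 kN to N10: 126 each.
    N10: 46+126 = 172 > 80
  N27 sheds 120 kN to N10: 120 each.
    N10: 172+120 = 292 > 80
Round 3 — N10 snaps.
  N10 sheds 292 kN: no online neighbours, lost.
No further breaks.

2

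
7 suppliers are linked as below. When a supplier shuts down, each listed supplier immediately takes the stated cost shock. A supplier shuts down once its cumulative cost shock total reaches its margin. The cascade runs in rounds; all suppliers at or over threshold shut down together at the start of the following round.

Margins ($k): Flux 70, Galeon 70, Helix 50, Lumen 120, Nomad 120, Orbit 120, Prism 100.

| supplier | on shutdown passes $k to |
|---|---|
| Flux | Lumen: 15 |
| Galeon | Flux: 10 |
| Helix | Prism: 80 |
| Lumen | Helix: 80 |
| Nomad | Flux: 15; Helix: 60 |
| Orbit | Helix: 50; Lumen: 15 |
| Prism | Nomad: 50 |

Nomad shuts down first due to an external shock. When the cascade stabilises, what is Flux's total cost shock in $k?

Round 1 — Nomad shuts down (initial).
  Flux: +15 → 15 < 70
  Helix: +60 → 60 ≥ 50
Round 2 — Helix shuts down.
  Prism: +80 → 80 < 100
No further shutdowns.

15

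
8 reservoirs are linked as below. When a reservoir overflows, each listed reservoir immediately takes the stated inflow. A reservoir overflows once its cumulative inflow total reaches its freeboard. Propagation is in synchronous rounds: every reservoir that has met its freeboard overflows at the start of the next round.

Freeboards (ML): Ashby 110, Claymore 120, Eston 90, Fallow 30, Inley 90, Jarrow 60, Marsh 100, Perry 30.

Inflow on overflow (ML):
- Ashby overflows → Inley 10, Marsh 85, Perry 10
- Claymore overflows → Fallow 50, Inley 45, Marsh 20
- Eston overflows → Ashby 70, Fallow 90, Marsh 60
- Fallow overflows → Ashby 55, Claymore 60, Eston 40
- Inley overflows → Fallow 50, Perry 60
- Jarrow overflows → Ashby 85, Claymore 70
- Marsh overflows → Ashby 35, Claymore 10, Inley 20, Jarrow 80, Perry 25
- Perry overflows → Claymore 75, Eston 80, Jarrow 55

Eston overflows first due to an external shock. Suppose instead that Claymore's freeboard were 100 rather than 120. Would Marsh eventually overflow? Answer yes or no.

With Claymore's freeboard at 100:
Round 1 — Eston overflows (initial).
  Ashby: +70 → 70 < 110
  Fallow: +90 → 90 ≥ 30
  Marsh: +60 → 60 < 100
Round 2 — Fallow overflows.
  Ashby: +55 → 125 ≥ 110
  Claymore: +60 → 60 < 100
Round 3 — Ashby overflows.
  Inley: +10 → 10 < 90
  Marsh: +85 → 145 ≥ 100
  Perry: +10 → 10 < 30
Round 4 — Marsh overflows.
  Claymore: +10 → 70 < 100
  Inley: +20 → 30 < 90
  Jarrow: +80 → 80 ≥ 60
  Perry: +25 → 35 ≥ 30
Round 5 — Jarrow, Perry overflow.
  Claymore: +70+75 → 215 ≥ 100
Round 6 — Claymore overflows.
  Inley: +45 → 75 < 90
No further overflows.

yes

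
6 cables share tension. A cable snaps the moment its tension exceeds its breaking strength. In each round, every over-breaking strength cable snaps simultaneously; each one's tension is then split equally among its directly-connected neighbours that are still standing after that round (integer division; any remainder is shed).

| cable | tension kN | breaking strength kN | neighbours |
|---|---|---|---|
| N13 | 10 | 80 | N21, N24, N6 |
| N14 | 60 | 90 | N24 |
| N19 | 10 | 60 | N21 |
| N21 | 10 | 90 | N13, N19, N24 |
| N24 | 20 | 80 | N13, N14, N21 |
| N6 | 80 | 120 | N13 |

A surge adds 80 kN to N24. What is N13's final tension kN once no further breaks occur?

43

Round 1 — N24 at 100 > 80. N24 snaps.
  N24 sheds 100 kN to N13, N14, N21: 33 each (1 lost).
    N13: 10+33 = 43 ≤ 80
    N14: 60+33 = 93 > 90
    N21: 10+33 = 43 ≤ 90
Round 2 — N14 snaps.
  N14 sheds 93 kN: no online neighbours, lost.
No further breaks.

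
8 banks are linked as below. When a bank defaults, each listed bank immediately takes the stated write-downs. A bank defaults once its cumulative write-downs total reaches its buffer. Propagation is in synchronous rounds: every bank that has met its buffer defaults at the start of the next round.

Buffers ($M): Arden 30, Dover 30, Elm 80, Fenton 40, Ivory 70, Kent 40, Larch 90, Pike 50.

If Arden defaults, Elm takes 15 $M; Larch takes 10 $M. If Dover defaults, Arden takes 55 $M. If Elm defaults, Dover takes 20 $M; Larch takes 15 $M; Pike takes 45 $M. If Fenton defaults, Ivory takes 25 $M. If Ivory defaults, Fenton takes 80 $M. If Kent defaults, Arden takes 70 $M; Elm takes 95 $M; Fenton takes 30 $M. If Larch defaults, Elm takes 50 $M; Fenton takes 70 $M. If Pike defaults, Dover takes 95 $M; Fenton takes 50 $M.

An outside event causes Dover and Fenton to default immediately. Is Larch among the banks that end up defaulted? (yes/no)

no

Round 1 — Dover, Fenton default (initial).
  Arden: +55 → 55 ≥ 30
  Ivory: +25 → 25 < 70
Round 2 — Arden defaults.
  Elm: +15 → 15 < 80
  Larch: +10 → 10 < 90
No further defaults.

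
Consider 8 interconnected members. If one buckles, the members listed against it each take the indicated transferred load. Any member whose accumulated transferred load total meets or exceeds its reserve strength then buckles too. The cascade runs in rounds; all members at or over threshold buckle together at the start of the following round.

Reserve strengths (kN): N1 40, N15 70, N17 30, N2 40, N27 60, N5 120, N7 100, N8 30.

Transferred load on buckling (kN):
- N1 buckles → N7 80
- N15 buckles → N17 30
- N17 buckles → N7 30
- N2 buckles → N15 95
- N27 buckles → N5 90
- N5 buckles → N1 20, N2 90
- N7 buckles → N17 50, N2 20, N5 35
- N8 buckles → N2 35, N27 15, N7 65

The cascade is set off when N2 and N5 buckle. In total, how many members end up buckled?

4

Round 1 — N2, N5 buckle (initial).
  N1: +20 → 20 < 40
  N15: +95 → 95 ≥ 70
Round 2 — N15 buckles.
  N17: +30 → 30 ≥ 30
Round 3 — N17 buckles.
  N7: +30 → 30 < 100
No further bucklings.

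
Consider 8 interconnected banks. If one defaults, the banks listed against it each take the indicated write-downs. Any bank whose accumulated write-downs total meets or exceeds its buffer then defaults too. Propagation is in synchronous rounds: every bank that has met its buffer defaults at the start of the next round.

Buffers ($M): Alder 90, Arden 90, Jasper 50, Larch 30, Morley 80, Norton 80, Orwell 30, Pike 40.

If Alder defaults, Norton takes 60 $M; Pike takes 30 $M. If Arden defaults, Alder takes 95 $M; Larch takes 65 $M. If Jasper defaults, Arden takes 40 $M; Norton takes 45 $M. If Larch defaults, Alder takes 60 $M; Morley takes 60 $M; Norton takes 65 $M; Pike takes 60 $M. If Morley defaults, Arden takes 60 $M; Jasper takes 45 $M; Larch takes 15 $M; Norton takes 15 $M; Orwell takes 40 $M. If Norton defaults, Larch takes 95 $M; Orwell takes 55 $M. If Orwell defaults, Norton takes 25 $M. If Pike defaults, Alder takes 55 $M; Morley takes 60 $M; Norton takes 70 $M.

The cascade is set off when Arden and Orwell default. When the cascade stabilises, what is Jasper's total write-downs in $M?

45

Round 1 — Arden, Orwell default (initial).
  Alder: +95 → 95 ≥ 90
  Larch: +65 → 65 ≥ 30
  Norton: +25 → 25 < 80
Round 2 — Alder, Larch default.
  Morley: +60 → 60 < 80
  Norton: +60+65 → 150 ≥ 80
  Pike: +30+60 → 90 ≥ 40
Round 3 — Norton, Pike default.
  Morley: +60 → 120 ≥ 80
Round 4 — Morley defaults.
  Jasper: +45 → 45 < 50
No further defaults.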